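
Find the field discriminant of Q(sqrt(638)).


For K = Q(sqrt(d)) with d squarefree: disc(K) = d if d = 1 mod 4, and disc(K) = 4d if d = 2 or 3 mod 4.
Here d = 638, and d mod 4 = 2.
d = 2 mod 4, not 1 (O_K = Z[sqrt(d)]), so disc(K) = 4d = 4 * (638) = 2552

2552


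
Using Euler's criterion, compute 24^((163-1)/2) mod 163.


p = 163 is prime and the exponent is (p-1)/2 = 81, so by Euler's criterion 24^81 = (24/163) = +1 or -1 mod 163.
Compute by square-and-multiply:
  81 = 64 + 16 + 1 (binary 1010001)
  Repeated squaring mod 163: 24^1 = 24, 24^2 = 87, 24^4 = 71, 24^8 = 151, 24^16 = 144, 24^32 = 35, 24^64 = 84
  24^81 = 24^64 * 24^16 * 24^1 = 84 * 144 * 24 mod 163
    84 * 144 = 12096 = 34 mod 163
    34 * 24 = 816 = 1 mod 163
  24^81 = 1 mod 163
Result 1: 24 is a quadratic residue mod 163.
24^81 mod 163 = 1

1


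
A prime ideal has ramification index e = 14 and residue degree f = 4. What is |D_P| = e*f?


|D_P| = e * f
= 14 * 4
= 56

56


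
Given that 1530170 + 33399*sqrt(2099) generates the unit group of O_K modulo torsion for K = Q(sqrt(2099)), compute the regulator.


epsilon = 1530170 + 33399*sqrt(2099)
= 3.0603e+06
R = ln(3.0603e+06)
= 14.9340

14.9340


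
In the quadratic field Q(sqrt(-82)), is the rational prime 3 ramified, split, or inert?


K = Q(sqrt(-82)). Since d mod 4 = 2, disc(K) = -328.
Check p | disc: -328 mod 3 = 2.
p does not divide disc. Compute Legendre symbol (d/p):
2^((3-1)/2) mod 3 = -1
(d/p) = -1, so p is inert: (p) stays prime with e=1, f=2, g=1.
Therefore p is inert.

inert


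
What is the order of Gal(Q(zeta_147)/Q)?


|Gal(Q(zeta_147)/Q)| = phi(147)
= 84

84


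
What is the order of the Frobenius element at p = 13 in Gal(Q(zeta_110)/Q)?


The Frobenius at p in Gal(Q(zeta_n)/Q) = (Z/nZ)* is the class of p, so its order is ord_110(13), the smallest k >= 1 with 13^k = 1 mod 110.
n = 110 = 2 * 5 * 11, phi(110) = 40; the order divides phi(n).
Divisors of 40: 1, 2, 4, 5, 8, 10, 20, 40
Repeated squaring mod 110: 13^1 = 13, 13^2 = 59, 13^4 = 71, 13^8 = 91, 13^16 = 31, 13^32 = 81
Test divisors in increasing order:
  k=1: 13^1 = 13 mod 110
  k=2: 13^2 = 59 mod 110
  k=4: 13^4 = 71 mod 110
  k=5: 13^5 = 71 * 13 = 43 mod 110
  k=8: 13^8 = 91 mod 110
  k=10: 13^10 = 91 * 59 = 89 mod 110
  k=20: 13^20 = 31 * 71 = 1 mod 110  <- first divisor giving 1
Order = 20

20


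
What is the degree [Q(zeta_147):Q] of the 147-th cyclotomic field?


The degree equals Euler's totient phi(147).
147 = 3 * 7^2
phi(147) = 84

84


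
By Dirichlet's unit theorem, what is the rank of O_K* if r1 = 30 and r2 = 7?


By Dirichlet's unit theorem:
rank = r1 + r2 - 1
= 30 + 7 - 1
= 36

36


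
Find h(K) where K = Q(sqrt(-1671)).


K = Q(sqrt(-1671)). d mod 4 = 1, so D = disc(K) = d = -1671
h(K) equals the number of primitive reduced positive-definite forms (a, b, c) = a*x^2 + b*x*y + c*y^2 with b^2 - 4ac = D,
where reduced means |b| <= a <= c, with b >= 0 whenever |b| = a or a = c, and primitive means gcd(a, b, c) = 1.
Reduced forces 3a^2 <= |D| = 1671, so 1 <= a <= 23; b must have the parity of D, and c = (b^2 - D)/(4a) must be an integer >= a.
Enumerate a = 1..23, b in [-a, a]:
  a=1: (1, 1, 418)  [1]
  a=2: (2, -1, 209), (2, 1, 209)  [2]
  a=3: (3, 3, 140)  [1]
  a=4: (4, -3, 105), (4, 3, 105)  [2]
  a=5: (5, -3, 84), (5, 3, 84)  [2]
  a=6: (6, -3, 70), (6, 3, 70)  [2]
  a=7: (7, -3, 60), (7, 3, 60)  [2]
  a=8: (8, -5, 53), (8, 5, 53)  [2]
  a=9: none
  a=10: (10, -7, 43), (10, -3, 42), (10, 3, 42), (10, 7, 43)  [4]
  a=11: (11, -1, 38), (11, 1, 38)  [2]
  a=12: (12, -3, 35), (12, 3, 35)  [2]
  a=13: none
  a=14: (14, -11, 32), (14, -3, 30), (14, 3, 30), (14, 11, 32)  [4]
  a=15: (15, -3, 28), (15, 3, 28)  [2]
  a=16: (16, -11, 28), (16, 11, 28)  [2]
  a=17..18: none
  a=19: (19, -1, 22), (19, 1, 22)  [2]
  a=20: (20, -13, 23), (20, -3, 21), (20, 3, 21), (20, 13, 23)  [4]
  a=21: none
  a=22: (22, -21, 24), (22, 21, 24)  [2]
  a=23: none
Total reduced forms: 1 + 2 + 1 + 2 + 2 + 2 + 2 + 2 + 4 + 2 + 2 + 4 + 2 + 2 + 2 + 4 + 2 = 38
h = 38

38


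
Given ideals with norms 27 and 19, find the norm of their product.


N(IJ) = N(I) * N(J)
= 27 * 19
= 513

513


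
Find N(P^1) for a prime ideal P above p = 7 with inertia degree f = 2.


N(P^a) = p^(a*f)
= 7^(1*2)
= 7^2
= 49

49


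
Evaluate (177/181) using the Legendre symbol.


p = 181 is prime, so compute (177/181) with the reciprocity algorithm (Jacobi-symbol steps: pull out 2s via (2/n), flip via reciprocity, reduce):
  reciprocity: (177/181) -> +(181/177)
  reduce: (4/177)
  pull out 2: (2/177) = +1  (since 177 mod 8 = 1)
  pull out 2: (2/177) = +1  (since 177 mod 8 = 1)
  (1/177) = 1
Product of signs = 1
(177/181) = 1

1


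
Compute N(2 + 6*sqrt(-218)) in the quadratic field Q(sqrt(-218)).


N(a + b*sqrt(d)) = a^2 - d*b^2
= (2)^2 - (-218)*(6)^2
= 4 + 7848
= 7852

7852


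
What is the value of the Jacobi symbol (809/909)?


Compute (809/909) via quadratic reciprocity:
  reciprocity: (809/909) -> +(909/809)
  reduce: (100/809)
  pull out 2: (2/809) = +1  (since 809 mod 8 = 1)
  pull out 2: (2/809) = +1  (since 809 mod 8 = 1)
  reciprocity: (25/809) -> +(809/25)
  reduce: (9/25)
  reciprocity: (9/25) -> +(25/9)
  reduce: (7/9)
  reciprocity: (7/9) -> +(9/7)
  reduce: (2/7)
  pull out 2: (2/7) = +1  (since 7 mod 8 = 7)
  (1/7) = 1
Product of signs = 1

1


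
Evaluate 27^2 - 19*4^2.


x^2 - d*y^2
= 27^2 - 19*4^2
= 729 - 304
= 425

425


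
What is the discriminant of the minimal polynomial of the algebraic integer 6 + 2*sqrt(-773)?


The element 6 + 2*sqrt(-773) has minimal polynomial:
x^2 - 12*x + 3128
Discriminant = (-12)^2 - 4*(3128)
= 144 - 12512
= -12368

-12368


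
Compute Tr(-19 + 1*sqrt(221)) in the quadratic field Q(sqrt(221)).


Tr(a + b*sqrt(d)) = (a + b*sqrt(d)) + (a - b*sqrt(d)) = 2a
= 2 * (-19)
= -38

-38


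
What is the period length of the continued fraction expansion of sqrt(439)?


Run the CF algorithm for sqrt(439).
a_0 = floor(sqrt(439)) = 20; set m_0=0, q_0=1.
Recurrence: m' = q*a - m,  q' = (d - m'^2)/q,  a' = floor((a_0 + m')/q').
  step 1: m=20, q=39, a=1
  step 2: m=19, q=2, a=19
  step 3: m=19, q=39, a=1
  step 4: m=20, q=1, a=40
a_4 = 2*a_0 = 40, so the period closes here.
sqrt(439) = [20; 1, 19, 1, 40]
Period length = 4

4


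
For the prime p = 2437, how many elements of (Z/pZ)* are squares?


For prime p, the number of non-zero quadratic residues is (p-1)/2.
= (2437-1)/2
= 1218

1218


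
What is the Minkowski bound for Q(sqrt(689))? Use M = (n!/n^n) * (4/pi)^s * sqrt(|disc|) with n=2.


d = 689, d mod 4 = 1, so disc(K) = d = 689; |disc(K)| = 689
Real quadratic field, so n = 2, s = r2 = 0, r1 = 2
M = (n!/n^n) * (4/pi)^s * sqrt(|disc(K)|) = (2!/2^2) * (4/pi)^0 * sqrt(689)
= 0.5 * 1.000000 * 26.248809
= 13.1244

13.1244


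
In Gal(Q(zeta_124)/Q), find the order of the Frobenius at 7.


The Frobenius at p in Gal(Q(zeta_n)/Q) = (Z/nZ)* is the class of p, so its order is ord_124(7), the smallest k >= 1 with 7^k = 1 mod 124.
n = 124 = 2^2 * 31, phi(124) = 60; the order divides phi(n).
Divisors of 60: 1, 2, 3, 4, 5, 6, 10, 12, 15, 20, 30, 60
Repeated squaring mod 124: 7^1 = 7, 7^2 = 49, 7^4 = 45, 7^8 = 41, 7^16 = 69, 7^32 = 49
Test divisors in increasing order:
  k=1: 7^1 = 7 mod 124
  k=2: 7^2 = 49 mod 124
  k=3: 7^3 = 49 * 7 = 95 mod 124
  k=4: 7^4 = 45 mod 124
  k=5: 7^5 = 45 * 7 = 67 mod 124
  k=6: 7^6 = 45 * 49 = 97 mod 124
  k=10: 7^10 = 41 * 49 = 25 mod 124
  k=12: 7^12 = 41 * 45 = 109 mod 124
  k=15: 7^15 = 41 * 45 * 49 * 7 = 63 mod 124
  k=20: 7^20 = 69 * 45 = 5 mod 124
  k=30: 7^30 = 69 * 41 * 45 * 49 = 1 mod 124  <- first divisor giving 1
Order = 30

30


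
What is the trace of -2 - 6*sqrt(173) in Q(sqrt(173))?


Tr(a + b*sqrt(d)) = (a + b*sqrt(d)) + (a - b*sqrt(d)) = 2a
= 2 * (-2)
= -4

-4


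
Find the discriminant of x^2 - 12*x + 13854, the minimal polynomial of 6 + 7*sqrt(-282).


The element 6 + 7*sqrt(-282) has minimal polynomial:
x^2 - 12*x + 13854
Discriminant = (-12)^2 - 4*(13854)
= 144 - 55416
= -55272

-55272


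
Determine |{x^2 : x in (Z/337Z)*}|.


For prime p, the number of non-zero quadratic residues is (p-1)/2.
= (337-1)/2
= 168

168


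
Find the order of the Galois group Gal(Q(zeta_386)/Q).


|Gal(Q(zeta_386)/Q)| = phi(386)
= 192

192


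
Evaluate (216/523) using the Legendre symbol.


p = 523 is prime, so compute (216/523) with the reciprocity algorithm (Jacobi-symbol steps: pull out 2s via (2/n), flip via reciprocity, reduce):
  pull out 2: (2/523) = -1  (since 523 mod 8 = 3)
  pull out 2: (2/523) = -1  (since 523 mod 8 = 3)
  pull out 2: (2/523) = -1  (since 523 mod 8 = 3)
  reciprocity: (27/523) -> -(523/27)
  reduce: (10/27)
  pull out 2: (2/27) = -1  (since 27 mod 8 = 3)
  reciprocity: (5/27) -> +(27/5)
  reduce: (2/5)
  pull out 2: (2/5) = -1  (since 5 mod 8 = 5)
  (1/5) = 1
Product of signs = 1
(216/523) = 1

1


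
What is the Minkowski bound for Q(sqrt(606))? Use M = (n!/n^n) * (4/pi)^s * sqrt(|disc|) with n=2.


d = 606, d mod 4 = 2, so disc(K) = 4d = 2424; |disc(K)| = 2424
Real quadratic field, so n = 2, s = r2 = 0, r1 = 2
M = (n!/n^n) * (4/pi)^s * sqrt(|disc(K)|) = (2!/2^2) * (4/pi)^0 * sqrt(2424)
= 0.5 * 1.000000 * 49.234135
= 24.6171

24.6171


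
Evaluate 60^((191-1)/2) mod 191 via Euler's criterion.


p = 191 is prime and the exponent is (p-1)/2 = 95, so by Euler's criterion 60^95 = (60/191) = +1 or -1 mod 191.
Compute by square-and-multiply:
  95 = 64 + 16 + 8 + 4 + 2 + 1 (binary 1011111)
  Repeated squaring mod 191: 60^1 = 60, 60^2 = 162, 60^4 = 77, 60^8 = 8, 60^16 = 64, 60^32 = 85, 60^64 = 158
  60^95 = 60^64 * 60^16 * 60^8 * 60^4 * 60^2 * 60^1 = 158 * 64 * 8 * 77 * 162 * 60 mod 191
    158 * 64 = 10112 = 180 mod 191
    180 * 8 = 1440 = 103 mod 191
    103 * 77 = 7931 = 100 mod 191
    100 * 162 = 16200 = 156 mod 191
    156 * 60 = 9360 = 1 mod 191
  60^95 = 1 mod 191
Result 1: 60 is a quadratic residue mod 191.
60^95 mod 191 = 1

1


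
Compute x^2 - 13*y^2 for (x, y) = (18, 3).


x^2 - d*y^2
= 18^2 - 13*3^2
= 324 - 117
= 207

207


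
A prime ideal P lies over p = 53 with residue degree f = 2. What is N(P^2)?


N(P^a) = p^(a*f)
= 53^(2*2)
= 53^4
= 7890481

7890481


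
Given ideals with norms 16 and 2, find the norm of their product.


N(IJ) = N(I) * N(J)
= 16 * 2
= 32

32


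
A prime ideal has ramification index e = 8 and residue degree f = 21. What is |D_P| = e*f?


|D_P| = e * f
= 8 * 21
= 168

168


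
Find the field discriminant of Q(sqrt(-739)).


For K = Q(sqrt(d)) with d squarefree: disc(K) = d if d = 1 mod 4, and disc(K) = 4d if d = 2 or 3 mod 4.
Here d = -739, and d mod 4 = 1.
d = 1 mod 4 (O_K = Z[(1+sqrt(d))/2]), so disc(K) = d = -739

-739


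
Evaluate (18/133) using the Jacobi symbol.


Compute (18/133) via quadratic reciprocity:
  pull out 2: (2/133) = -1  (since 133 mod 8 = 5)
  reciprocity: (9/133) -> +(133/9)
  reduce: (7/9)
  reciprocity: (7/9) -> +(9/7)
  reduce: (2/7)
  pull out 2: (2/7) = +1  (since 7 mod 8 = 7)
  (1/7) = 1
Product of signs = -1

-1


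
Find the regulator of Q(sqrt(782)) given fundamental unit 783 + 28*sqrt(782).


epsilon = 783 + 28*sqrt(782)
= 1565.9994
R = ln(1565.9994)
= 7.3563

7.3563


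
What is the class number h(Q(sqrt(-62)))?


K = Q(sqrt(-62)). d mod 4 = 2, so D = disc(K) = 4d = -248
h(K) equals the number of primitive reduced positive-definite forms (a, b, c) = a*x^2 + b*x*y + c*y^2 with b^2 - 4ac = D,
where reduced means |b| <= a <= c, with b >= 0 whenever |b| = a or a = c, and primitive means gcd(a, b, c) = 1.
Reduced forces 3a^2 <= |D| = 248, so 1 <= a <= 9; b must have the parity of D, and c = (b^2 - D)/(4a) must be an integer >= a.
Enumerate a = 1..9, b in [-a, a]:
  a=1: (1, 0, 62)  [1]
  a=2: (2, 0, 31)  [1]
  a=3: (3, -2, 21), (3, 2, 21)  [2]
  a=4..5: none
  a=6: (6, -4, 11), (6, 4, 11)  [2]
  a=7: (7, -2, 9), (7, 2, 9)  [2]
  a=8..9: none
Total reduced forms: 1 + 1 + 2 + 2 + 2 = 8
h = 8

8


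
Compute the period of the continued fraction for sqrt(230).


Run the CF algorithm for sqrt(230).
a_0 = floor(sqrt(230)) = 15; set m_0=0, q_0=1.
Recurrence: m' = q*a - m,  q' = (d - m'^2)/q,  a' = floor((a_0 + m')/q').
  step 1: m=15, q=5, a=6
  step 2: m=15, q=1, a=30
a_2 = 2*a_0 = 30, so the period closes here.
sqrt(230) = [15; 6, 30]
Period length = 2

2


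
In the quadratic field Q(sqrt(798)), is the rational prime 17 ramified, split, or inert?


K = Q(sqrt(798)). Since d mod 4 = 2, disc(K) = 3192.
Check p | disc: 3192 mod 17 = 13.
p does not divide disc. Compute Legendre symbol (d/p):
16^((17-1)/2) mod 17 = 1
(d/p) = 1, so p splits: (p) = P*P' with e=1, f=1, g=2.
Therefore p is split.

split


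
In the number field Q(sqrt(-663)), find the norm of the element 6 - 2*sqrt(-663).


N(a + b*sqrt(d)) = a^2 - d*b^2
= (6)^2 - (-663)*(-2)^2
= 36 + 2652
= 2688

2688


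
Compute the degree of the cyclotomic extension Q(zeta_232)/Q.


The degree equals Euler's totient phi(232).
232 = 2^3 * 29
phi(232) = 112

112


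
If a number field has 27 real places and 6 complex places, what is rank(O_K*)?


By Dirichlet's unit theorem:
rank = r1 + r2 - 1
= 27 + 6 - 1
= 32

32


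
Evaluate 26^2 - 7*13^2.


x^2 - d*y^2
= 26^2 - 7*13^2
= 676 - 1183
= -507

-507


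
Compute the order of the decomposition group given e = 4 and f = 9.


|D_P| = e * f
= 4 * 9
= 36

36


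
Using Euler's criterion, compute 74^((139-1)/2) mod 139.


p = 139 is prime and the exponent is (p-1)/2 = 69, so by Euler's criterion 74^69 = (74/139) = +1 or -1 mod 139.
Compute by square-and-multiply:
  69 = 64 + 4 + 1 (binary 1000101)
  Repeated squaring mod 139: 74^1 = 74, 74^2 = 55, 74^4 = 106, 74^8 = 116, 74^16 = 112, 74^32 = 34, 74^64 = 44
  74^69 = 74^64 * 74^4 * 74^1 = 44 * 106 * 74 mod 139
    44 * 106 = 4664 = 77 mod 139
    77 * 74 = 5698 = 138 mod 139
  74^69 = 138 mod 139
Result 138 = p - 1 = -1 mod 139: 74 is a quadratic non-residue mod 139. As a residue in [0, p-1] the value is 138.
74^69 mod 139 = 138

138


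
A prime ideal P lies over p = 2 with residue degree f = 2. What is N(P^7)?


N(P^a) = p^(a*f)
= 2^(7*2)
= 2^14
= 16384

16384


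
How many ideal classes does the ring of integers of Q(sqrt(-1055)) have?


K = Q(sqrt(-1055)). d mod 4 = 1, so D = disc(K) = d = -1055
h(K) equals the number of primitive reduced positive-definite forms (a, b, c) = a*x^2 + b*x*y + c*y^2 with b^2 - 4ac = D,
where reduced means |b| <= a <= c, with b >= 0 whenever |b| = a or a = c, and primitive means gcd(a, b, c) = 1.
Reduced forces 3a^2 <= |D| = 1055, so 1 <= a <= 18; b must have the parity of D, and c = (b^2 - D)/(4a) must be an integer >= a.
Enumerate a = 1..18, b in [-a, a]:
  a=1: (1, 1, 264)  [1]
  a=2: (2, -1, 132), (2, 1, 132)  [2]
  a=3: (3, -1, 88), (3, 1, 88)  [2]
  a=4: (4, -1, 66), (4, 1, 66)  [2]
  a=5: (5, 5, 54)  [1]
  a=6: (6, -5, 45), (6, -1, 44), (6, 1, 44), (6, 5, 45)  [4]
  a=7: (7, -3, 38), (7, 3, 38)  [2]
  a=8: (8, -1, 33), (8, 1, 33)  [2]
  a=9: (9, -5, 30), (9, 5, 30)  [2]
  a=10: (10, -5, 27), (10, 5, 27)  [2]
  a=11: (11, -1, 24), (11, 1, 24)  [2]
  a=12: (12, -7, 23), (12, -1, 22), (12, 1, 22), (12, 7, 23)  [4]
  a=13: none
  a=14: (14, -11, 21), (14, -3, 19), (14, 3, 19), (14, 11, 21)  [4]
  a=15: (15, -5, 18), (15, 5, 18)  [2]
  a=16: (16, -15, 20), (16, 15, 20)  [2]
  a=17: (17, -13, 18), (17, 13, 18)  [2]
  a=18: none
Total reduced forms: 1 + 2 + 2 + 2 + 1 + 4 + 2 + 2 + 2 + 2 + 2 + 4 + 4 + 2 + 2 + 2 = 36
h = 36

36


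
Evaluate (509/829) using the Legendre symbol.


p = 829 is prime, so compute (509/829) with the reciprocity algorithm (Jacobi-symbol steps: pull out 2s via (2/n), flip via reciprocity, reduce):
  reciprocity: (509/829) -> +(829/509)
  reduce: (320/509)
  pull out 2: (2/509) = -1  (since 509 mod 8 = 5)
  pull out 2: (2/509) = -1  (since 509 mod 8 = 5)
  pull out 2: (2/509) = -1  (since 509 mod 8 = 5)
  pull out 2: (2/509) = -1  (since 509 mod 8 = 5)
  pull out 2: (2/509) = -1  (since 509 mod 8 = 5)
  pull out 2: (2/509) = -1  (since 509 mod 8 = 5)
  reciprocity: (5/509) -> +(509/5)
  reduce: (4/5)
  pull out 2: (2/5) = -1  (since 5 mod 8 = 5)
  pull out 2: (2/5) = -1  (since 5 mod 8 = 5)
  (1/5) = 1
Product of signs = 1
(509/829) = 1

1


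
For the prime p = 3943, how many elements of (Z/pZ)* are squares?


For prime p, the number of non-zero quadratic residues is (p-1)/2.
= (3943-1)/2
= 1971

1971


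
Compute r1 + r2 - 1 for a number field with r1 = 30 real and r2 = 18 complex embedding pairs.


By Dirichlet's unit theorem:
rank = r1 + r2 - 1
= 30 + 18 - 1
= 47

47


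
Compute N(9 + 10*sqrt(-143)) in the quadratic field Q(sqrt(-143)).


N(a + b*sqrt(d)) = a^2 - d*b^2
= (9)^2 - (-143)*(10)^2
= 81 + 14300
= 14381

14381


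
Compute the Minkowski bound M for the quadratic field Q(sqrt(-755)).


d = -755, d mod 4 = 1, so disc(K) = d = -755; |disc(K)| = 755
Imaginary quadratic field, so n = 2, s = r2 = 1, r1 = 0
M = (n!/n^n) * (4/pi)^s * sqrt(|disc(K)|) = (2!/2^2) * (4/pi)^1 * sqrt(755)
= 0.5 * 1.273240 * 27.477263
= 17.4926

17.4926


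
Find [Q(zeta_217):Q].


The degree equals Euler's totient phi(217).
217 = 7 * 31
phi(217) = 180

180


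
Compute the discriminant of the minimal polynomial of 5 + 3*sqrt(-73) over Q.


The element 5 + 3*sqrt(-73) has minimal polynomial:
x^2 - 10*x + 682
Discriminant = (-10)^2 - 4*(682)
= 100 - 2728
= -2628

-2628


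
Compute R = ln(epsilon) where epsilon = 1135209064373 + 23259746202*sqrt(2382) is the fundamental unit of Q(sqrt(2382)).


epsilon = 1135209064373 + 23259746202*sqrt(2382)
= 2.2704e+12
R = ln(2.2704e+12)
= 28.4510

28.4510


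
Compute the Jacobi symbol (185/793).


Compute (185/793) via quadratic reciprocity:
  reciprocity: (185/793) -> +(793/185)
  reduce: (53/185)
  reciprocity: (53/185) -> +(185/53)
  reduce: (26/53)
  pull out 2: (2/53) = -1  (since 53 mod 8 = 5)
  reciprocity: (13/53) -> +(53/13)
  reduce: (1/13)
  (1/13) = 1
Product of signs = -1

-1


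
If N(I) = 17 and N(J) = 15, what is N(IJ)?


N(IJ) = N(I) * N(J)
= 17 * 15
= 255

255


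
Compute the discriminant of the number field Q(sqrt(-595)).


For K = Q(sqrt(d)) with d squarefree: disc(K) = d if d = 1 mod 4, and disc(K) = 4d if d = 2 or 3 mod 4.
Here d = -595, and d mod 4 = 1.
d = 1 mod 4 (O_K = Z[(1+sqrt(d))/2]), so disc(K) = d = -595

-595


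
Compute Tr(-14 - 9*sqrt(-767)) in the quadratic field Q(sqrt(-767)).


Tr(a + b*sqrt(d)) = (a + b*sqrt(d)) + (a - b*sqrt(d)) = 2a
= 2 * (-14)
= -28

-28


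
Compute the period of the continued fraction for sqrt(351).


Run the CF algorithm for sqrt(351).
a_0 = floor(sqrt(351)) = 18; set m_0=0, q_0=1.
Recurrence: m' = q*a - m,  q' = (d - m'^2)/q,  a' = floor((a_0 + m')/q').
  step 1: m=18, q=27, a=1
  step 2: m=9, q=10, a=2
  step 3: m=11, q=23, a=1
  step 4: m=12, q=9, a=3
  step 5: m=15, q=14, a=2
  step 6: m=13, q=13, a=2
  step 7: m=13, q=14, a=2
  step 8: m=15, q=9, a=3
  step 9: m=12, q=23, a=1
  step 10: m=11, q=10, a=2
  step 11: m=9, q=27, a=1
  step 12: m=18, q=1, a=36
a_12 = 2*a_0 = 36, so the period closes here.
sqrt(351) = [18; 1, 2, 1, 3, 2, 2, 2, 3, 1, 2, 1, 36]
Period length = 12

12


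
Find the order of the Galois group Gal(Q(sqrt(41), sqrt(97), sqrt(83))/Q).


The 3 square roots of distinct primes are multiplicatively independent over Q,
so [K:Q] = 2^3 and Gal(K/Q) is isomorphic to (Z/2Z)^3.
|Gal| = 2^3 = 8

8


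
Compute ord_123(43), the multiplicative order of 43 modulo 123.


We want ord_123(43), the smallest k >= 1 with 43^k = 1 mod 123.
n = 123 = 3 * 41, phi(123) = 80; the order divides phi(n).
Divisors of 80: 1, 2, 4, 5, 8, 10, 16, 20, 40, 80
Repeated squaring mod 123: 43^1 = 43, 43^2 = 4, 43^4 = 16, 43^8 = 10, 43^16 = 100, 43^32 = 37, 43^64 = 16
Test divisors in increasing order:
  k=1: 43^1 = 43 mod 123
  k=2: 43^2 = 4 mod 123
  k=4: 43^4 = 16 mod 123
  k=5: 43^5 = 16 * 43 = 73 mod 123
  k=8: 43^8 = 10 mod 123
  k=10: 43^10 = 10 * 4 = 40 mod 123
  k=16: 43^16 = 100 mod 123
  k=20: 43^20 = 100 * 16 = 1 mod 123  <- first divisor giving 1
Order = 20

20


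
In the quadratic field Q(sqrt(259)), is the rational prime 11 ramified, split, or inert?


K = Q(sqrt(259)). Since d mod 4 = 3, disc(K) = 1036.
Check p | disc: 1036 mod 11 = 2.
p does not divide disc. Compute Legendre symbol (d/p):
6^((11-1)/2) mod 11 = -1
(d/p) = -1, so p is inert: (p) stays prime with e=1, f=2, g=1.
Therefore p is inert.

inert


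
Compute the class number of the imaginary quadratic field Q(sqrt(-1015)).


K = Q(sqrt(-1015)). d mod 4 = 1, so D = disc(K) = d = -1015
h(K) equals the number of primitive reduced positive-definite forms (a, b, c) = a*x^2 + b*x*y + c*y^2 with b^2 - 4ac = D,
where reduced means |b| <= a <= c, with b >= 0 whenever |b| = a or a = c, and primitive means gcd(a, b, c) = 1.
Reduced forces 3a^2 <= |D| = 1015, so 1 <= a <= 18; b must have the parity of D, and c = (b^2 - D)/(4a) must be an integer >= a.
Enumerate a = 1..18, b in [-a, a]:
  a=1: (1, 1, 254)  [1]
  a=2: (2, -1, 127), (2, 1, 127)  [2]
  a=3: none
  a=4: (4, -3, 64), (4, 3, 64)  [2]
  a=5: (5, 5, 52)  [1]
  a=6: none
  a=7: (7, 7, 38)  [1]
  a=8: (8, -3, 32), (8, 3, 32)  [2]
  a=9: none
  a=10: (10, -5, 26), (10, 5, 26)  [2]
  a=11..12: none
  a=13: (13, -5, 20), (13, 5, 20)  [2]
  a=14: (14, -7, 19), (14, 7, 19)  [2]
  a=15: none
  a=16: (16, 3, 16)  [1]
  a=17..18: none
Total reduced forms: 1 + 2 + 2 + 1 + 1 + 2 + 2 + 2 + 2 + 1 = 16
h = 16

16


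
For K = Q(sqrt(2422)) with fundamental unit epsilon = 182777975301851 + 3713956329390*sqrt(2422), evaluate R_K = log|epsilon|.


epsilon = 182777975301851 + 3713956329390*sqrt(2422)
= 3.6556e+14
R = ln(3.6556e+14)
= 33.5324

33.5324


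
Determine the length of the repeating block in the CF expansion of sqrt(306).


Run the CF algorithm for sqrt(306).
a_0 = floor(sqrt(306)) = 17; set m_0=0, q_0=1.
Recurrence: m' = q*a - m,  q' = (d - m'^2)/q,  a' = floor((a_0 + m')/q').
  step 1: m=17, q=17, a=2
  step 2: m=17, q=1, a=34
a_2 = 2*a_0 = 34, so the period closes here.
sqrt(306) = [17; 2, 34]
Period length = 2

2


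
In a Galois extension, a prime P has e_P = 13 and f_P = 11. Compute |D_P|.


|D_P| = e * f
= 13 * 11
= 143

143


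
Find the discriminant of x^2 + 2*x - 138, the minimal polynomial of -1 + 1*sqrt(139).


The element -1 + 1*sqrt(139) has minimal polynomial:
x^2 + 2*x - 138
Discriminant = (2)^2 - 4*(-138)
= 4 + 552
= 556

556


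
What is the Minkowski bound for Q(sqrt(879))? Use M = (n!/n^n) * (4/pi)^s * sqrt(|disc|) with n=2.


d = 879, d mod 4 = 3, so disc(K) = 4d = 3516; |disc(K)| = 3516
Real quadratic field, so n = 2, s = r2 = 0, r1 = 2
M = (n!/n^n) * (4/pi)^s * sqrt(|disc(K)|) = (2!/2^2) * (4/pi)^0 * sqrt(3516)
= 0.5 * 1.000000 * 59.295868
= 29.6479

29.6479


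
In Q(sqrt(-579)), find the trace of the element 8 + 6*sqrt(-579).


Tr(a + b*sqrt(d)) = (a + b*sqrt(d)) + (a - b*sqrt(d)) = 2a
= 2 * (8)
= 16

16


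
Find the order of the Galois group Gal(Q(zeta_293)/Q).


|Gal(Q(zeta_293)/Q)| = phi(293)
= 292

292


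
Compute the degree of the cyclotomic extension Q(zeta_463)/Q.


The degree equals Euler's totient phi(463).
463 = 463
phi(463) = 462

462


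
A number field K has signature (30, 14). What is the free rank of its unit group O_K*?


By Dirichlet's unit theorem:
rank = r1 + r2 - 1
= 30 + 14 - 1
= 43

43


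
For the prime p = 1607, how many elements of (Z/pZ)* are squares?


For prime p, the number of non-zero quadratic residues is (p-1)/2.
= (1607-1)/2
= 803

803


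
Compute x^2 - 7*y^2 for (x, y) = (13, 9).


x^2 - d*y^2
= 13^2 - 7*9^2
= 169 - 567
= -398

-398


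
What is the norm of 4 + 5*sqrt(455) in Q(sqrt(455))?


N(a + b*sqrt(d)) = a^2 - d*b^2
= (4)^2 - (455)*(5)^2
= 16 - 11375
= -11359

-11359


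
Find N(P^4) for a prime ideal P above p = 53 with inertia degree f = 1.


N(P^a) = p^(a*f)
= 53^(4*1)
= 53^4
= 7890481

7890481


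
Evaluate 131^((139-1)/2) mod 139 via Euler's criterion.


p = 139 is prime and the exponent is (p-1)/2 = 69, so by Euler's criterion 131^69 = (131/139) = +1 or -1 mod 139.
Compute by square-and-multiply:
  69 = 64 + 4 + 1 (binary 1000101)
  Repeated squaring mod 139: 131^1 = 131, 131^2 = 64, 131^4 = 65, 131^8 = 55, 131^16 = 106, 131^32 = 116, 131^64 = 112
  131^69 = 131^64 * 131^4 * 131^1 = 112 * 65 * 131 mod 139
    112 * 65 = 7280 = 52 mod 139
    52 * 131 = 6812 = 1 mod 139
  131^69 = 1 mod 139
Result 1: 131 is a quadratic residue mod 139.
131^69 mod 139 = 1

1


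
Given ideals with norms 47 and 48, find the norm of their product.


N(IJ) = N(I) * N(J)
= 47 * 48
= 2256

2256


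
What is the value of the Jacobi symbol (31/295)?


Compute (31/295) via quadratic reciprocity:
  reciprocity: (31/295) -> -(295/31)
  reduce: (16/31)
  pull out 2: (2/31) = +1  (since 31 mod 8 = 7)
  pull out 2: (2/31) = +1  (since 31 mod 8 = 7)
  pull out 2: (2/31) = +1  (since 31 mod 8 = 7)
  pull out 2: (2/31) = +1  (since 31 mod 8 = 7)
  (1/31) = 1
Product of signs = -1

-1


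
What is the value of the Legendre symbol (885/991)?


p = 991 is prime, so compute (885/991) with the reciprocity algorithm (Jacobi-symbol steps: pull out 2s via (2/n), flip via reciprocity, reduce):
  reciprocity: (885/991) -> +(991/885)
  reduce: (106/885)
  pull out 2: (2/885) = -1  (since 885 mod 8 = 5)
  reciprocity: (53/885) -> +(885/53)
  reduce: (37/53)
  reciprocity: (37/53) -> +(53/37)
  reduce: (16/37)
  pull out 2: (2/37) = -1  (since 37 mod 8 = 5)
  pull out 2: (2/37) = -1  (since 37 mod 8 = 5)
  pull out 2: (2/37) = -1  (since 37 mod 8 = 5)
  pull out 2: (2/37) = -1  (since 37 mod 8 = 5)
  (1/37) = 1
Product of signs = -1
(885/991) = -1

-1


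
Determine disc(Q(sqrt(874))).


For K = Q(sqrt(d)) with d squarefree: disc(K) = d if d = 1 mod 4, and disc(K) = 4d if d = 2 or 3 mod 4.
Here d = 874, and d mod 4 = 2.
d = 2 mod 4, not 1 (O_K = Z[sqrt(d)]), so disc(K) = 4d = 4 * (874) = 3496

3496


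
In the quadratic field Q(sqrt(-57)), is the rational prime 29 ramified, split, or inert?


K = Q(sqrt(-57)). Since d mod 4 = 3, disc(K) = -228.
Check p | disc: -228 mod 29 = 4.
p does not divide disc. Compute Legendre symbol (d/p):
1^((29-1)/2) mod 29 = 1
(d/p) = 1, so p splits: (p) = P*P' with e=1, f=1, g=2.
Therefore p is split.

split


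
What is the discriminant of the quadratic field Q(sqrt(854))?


For K = Q(sqrt(d)) with d squarefree: disc(K) = d if d = 1 mod 4, and disc(K) = 4d if d = 2 or 3 mod 4.
Here d = 854, and d mod 4 = 2.
d = 2 mod 4, not 1 (O_K = Z[sqrt(d)]), so disc(K) = 4d = 4 * (854) = 3416

3416


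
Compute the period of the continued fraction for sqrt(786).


Run the CF algorithm for sqrt(786).
a_0 = floor(sqrt(786)) = 28; set m_0=0, q_0=1.
Recurrence: m' = q*a - m,  q' = (d - m'^2)/q,  a' = floor((a_0 + m')/q').
  step 1: m=28, q=2, a=28
  step 2: m=28, q=1, a=56
a_2 = 2*a_0 = 56, so the period closes here.
sqrt(786) = [28; 28, 56]
Period length = 2

2


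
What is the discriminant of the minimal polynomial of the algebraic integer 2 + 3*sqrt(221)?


The element 2 + 3*sqrt(221) has minimal polynomial:
x^2 - 4*x - 1985
Discriminant = (-4)^2 - 4*(-1985)
= 16 + 7940
= 7956

7956


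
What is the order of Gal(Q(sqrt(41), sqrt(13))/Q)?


The 2 square roots of distinct primes are multiplicatively independent over Q,
so [K:Q] = 2^2 and Gal(K/Q) is isomorphic to (Z/2Z)^2.
|Gal| = 2^2 = 4

4


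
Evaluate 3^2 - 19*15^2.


x^2 - d*y^2
= 3^2 - 19*15^2
= 9 - 4275
= -4266

-4266


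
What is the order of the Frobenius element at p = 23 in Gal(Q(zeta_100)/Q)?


The Frobenius at p in Gal(Q(zeta_n)/Q) = (Z/nZ)* is the class of p, so its order is ord_100(23), the smallest k >= 1 with 23^k = 1 mod 100.
n = 100 = 2^2 * 5^2, phi(100) = 40; the order divides phi(n).
Divisors of 40: 1, 2, 4, 5, 8, 10, 20, 40
Repeated squaring mod 100: 23^1 = 23, 23^2 = 29, 23^4 = 41, 23^8 = 81, 23^16 = 61, 23^32 = 21
Test divisors in increasing order:
  k=1: 23^1 = 23 mod 100
  k=2: 23^2 = 29 mod 100
  k=4: 23^4 = 41 mod 100
  k=5: 23^5 = 41 * 23 = 43 mod 100
  k=8: 23^8 = 81 mod 100
  k=10: 23^10 = 81 * 29 = 49 mod 100
  k=20: 23^20 = 61 * 41 = 1 mod 100  <- first divisor giving 1
Order = 20

20


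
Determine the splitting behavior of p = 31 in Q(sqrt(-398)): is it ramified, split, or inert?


K = Q(sqrt(-398)). Since d mod 4 = 2, disc(K) = -1592.
Check p | disc: -1592 mod 31 = 20.
p does not divide disc. Compute Legendre symbol (d/p):
5^((31-1)/2) mod 31 = 1
(d/p) = 1, so p splits: (p) = P*P' with e=1, f=1, g=2.
Therefore p is split.

split


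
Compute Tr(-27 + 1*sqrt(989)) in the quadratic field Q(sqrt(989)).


Tr(a + b*sqrt(d)) = (a + b*sqrt(d)) + (a - b*sqrt(d)) = 2a
= 2 * (-27)
= -54

-54


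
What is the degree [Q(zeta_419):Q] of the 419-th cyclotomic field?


The degree equals Euler's totient phi(419).
419 = 419
phi(419) = 418

418


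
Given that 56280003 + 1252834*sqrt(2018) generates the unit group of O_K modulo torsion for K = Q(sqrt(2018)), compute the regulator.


epsilon = 56280003 + 1252834*sqrt(2018)
= 1.1256e+08
R = ln(1.1256e+08)
= 18.5390

18.5390


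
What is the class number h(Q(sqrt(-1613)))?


K = Q(sqrt(-1613)). d mod 4 = 3, so D = disc(K) = 4d = -6452
h(K) equals the number of primitive reduced positive-definite forms (a, b, c) = a*x^2 + b*x*y + c*y^2 with b^2 - 4ac = D,
where reduced means |b| <= a <= c, with b >= 0 whenever |b| = a or a = c, and primitive means gcd(a, b, c) = 1.
Reduced forces 3a^2 <= |D| = 6452, so 1 <= a <= 46; b must have the parity of D, and c = (b^2 - D)/(4a) must be an integer >= a.
Enumerate a = 1..46, b in [-a, a]:
  a=1: (1, 0, 1613)  [1]
  a=2: (2, 2, 807)  [1]
  a=3: (3, -2, 538), (3, 2, 538)  [2]
  a=4..5: none
  a=6: (6, -2, 269), (6, 2, 269)  [2]
  a=7: (7, -4, 231), (7, 4, 231)  [2]
  a=8: none
  a=9: (9, -8, 181), (9, 8, 181)  [2]
  a=10: none
  a=11: (11, -4, 147), (11, 4, 147)  [2]
  a=12: none
  a=13: (13, -10, 126), (13, 10, 126)  [2]
  a=14: (14, -10, 117), (14, 10, 117)  [2]
  a=15..16: none
  a=17: (17, -12, 97), (17, 12, 97)  [2]
  a=18: (18, -10, 91), (18, 10, 91)  [2]
  a=19..20: none
  a=21: (21, -10, 78), (21, -4, 77), (21, 4, 77), (21, 10, 78)  [4]
  a=22: (22, -18, 77), (22, 18, 77)  [2]
  a=23..25: none
  a=26: (26, -10, 63), (26, 10, 63)  [2]
  a=27: (27, -26, 66), (27, 26, 66)  [2]
  a=28..32: none
  a=33: (33, -26, 54), (33, -4, 49), (33, 4, 49), (33, 26, 54)  [4]
  a=34: (34, -22, 51), (34, 22, 51)  [2]
  a=35..38: none
  a=39: (39, -16, 43), (39, -10, 42), (39, 10, 42), (39, 16, 43)  [4]
  a=40..41: none
  a=42: (42, -38, 47), (42, 38, 47)  [2]
  a=43..46: none
Total reduced forms: 1 + 1 + 2 + 2 + 2 + 2 + 2 + 2 + 2 + 2 + 2 + 4 + 2 + 2 + 2 + 4 + 2 + 4 + 2 = 42
h = 42

42


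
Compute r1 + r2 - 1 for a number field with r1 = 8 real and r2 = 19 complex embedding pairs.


By Dirichlet's unit theorem:
rank = r1 + r2 - 1
= 8 + 19 - 1
= 26

26


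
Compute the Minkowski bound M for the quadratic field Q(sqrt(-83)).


d = -83, d mod 4 = 1, so disc(K) = d = -83; |disc(K)| = 83
Imaginary quadratic field, so n = 2, s = r2 = 1, r1 = 0
M = (n!/n^n) * (4/pi)^s * sqrt(|disc(K)|) = (2!/2^2) * (4/pi)^1 * sqrt(83)
= 0.5 * 1.273240 * 9.110434
= 5.7999

5.7999


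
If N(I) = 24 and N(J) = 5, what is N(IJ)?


N(IJ) = N(I) * N(J)
= 24 * 5
= 120

120


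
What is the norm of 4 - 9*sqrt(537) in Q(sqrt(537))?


N(a + b*sqrt(d)) = a^2 - d*b^2
= (4)^2 - (537)*(-9)^2
= 16 - 43497
= -43481

-43481


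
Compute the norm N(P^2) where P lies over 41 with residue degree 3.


N(P^a) = p^(a*f)
= 41^(2*3)
= 41^6
= 4750104241

4750104241


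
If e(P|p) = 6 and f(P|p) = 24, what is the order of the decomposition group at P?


|D_P| = e * f
= 6 * 24
= 144

144


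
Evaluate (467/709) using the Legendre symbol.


p = 709 is prime, so compute (467/709) with the reciprocity algorithm (Jacobi-symbol steps: pull out 2s via (2/n), flip via reciprocity, reduce):
  reciprocity: (467/709) -> +(709/467)
  reduce: (242/467)
  pull out 2: (2/467) = -1  (since 467 mod 8 = 3)
  reciprocity: (121/467) -> +(467/121)
  reduce: (104/121)
  pull out 2: (2/121) = +1  (since 121 mod 8 = 1)
  pull out 2: (2/121) = +1  (since 121 mod 8 = 1)
  pull out 2: (2/121) = +1  (since 121 mod 8 = 1)
  reciprocity: (13/121) -> +(121/13)
  reduce: (4/13)
  pull out 2: (2/13) = -1  (since 13 mod 8 = 5)
  pull out 2: (2/13) = -1  (since 13 mod 8 = 5)
  (1/13) = 1
Product of signs = -1
(467/709) = -1

-1


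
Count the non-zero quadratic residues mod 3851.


For prime p, the number of non-zero quadratic residues is (p-1)/2.
= (3851-1)/2
= 1925

1925


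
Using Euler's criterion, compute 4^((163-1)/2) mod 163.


p = 163 is prime and the exponent is (p-1)/2 = 81, so by Euler's criterion 4^81 = (4/163) = +1 or -1 mod 163.
Compute by square-and-multiply:
  81 = 64 + 16 + 1 (binary 1010001)
  Repeated squaring mod 163: 4^1 = 4, 4^2 = 16, 4^4 = 93, 4^8 = 10, 4^16 = 100, 4^32 = 57, 4^64 = 152
  4^81 = 4^64 * 4^16 * 4^1 = 152 * 100 * 4 mod 163
    152 * 100 = 15200 = 41 mod 163
    41 * 4 = 164 = 1 mod 163
  4^81 = 1 mod 163
Result 1: 4 is a quadratic residue mod 163.
4^81 mod 163 = 1

1


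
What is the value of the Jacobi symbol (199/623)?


Compute (199/623) via quadratic reciprocity:
  reciprocity: (199/623) -> -(623/199)
  reduce: (26/199)
  pull out 2: (2/199) = +1  (since 199 mod 8 = 7)
  reciprocity: (13/199) -> +(199/13)
  reduce: (4/13)
  pull out 2: (2/13) = -1  (since 13 mod 8 = 5)
  pull out 2: (2/13) = -1  (since 13 mod 8 = 5)
  (1/13) = 1
Product of signs = -1

-1


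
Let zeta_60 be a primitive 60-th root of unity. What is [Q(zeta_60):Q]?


The degree equals Euler's totient phi(60).
60 = 2^2 * 3 * 5
phi(60) = 16

16


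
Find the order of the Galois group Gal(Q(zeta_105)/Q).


|Gal(Q(zeta_105)/Q)| = phi(105)
= 48

48


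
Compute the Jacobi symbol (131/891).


Compute (131/891) via quadratic reciprocity:
  reciprocity: (131/891) -> -(891/131)
  reduce: (105/131)
  reciprocity: (105/131) -> +(131/105)
  reduce: (26/105)
  pull out 2: (2/105) = +1  (since 105 mod 8 = 1)
  reciprocity: (13/105) -> +(105/13)
  reduce: (1/13)
  (1/13) = 1
Product of signs = -1

-1


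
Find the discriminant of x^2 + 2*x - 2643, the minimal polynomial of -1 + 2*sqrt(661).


The element -1 + 2*sqrt(661) has minimal polynomial:
x^2 + 2*x - 2643
Discriminant = (2)^2 - 4*(-2643)
= 4 + 10572
= 10576

10576


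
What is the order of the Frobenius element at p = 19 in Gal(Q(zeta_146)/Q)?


The Frobenius at p in Gal(Q(zeta_n)/Q) = (Z/nZ)* is the class of p, so its order is ord_146(19), the smallest k >= 1 with 19^k = 1 mod 146.
n = 146 = 2 * 73, phi(146) = 72; the order divides phi(n).
Divisors of 72: 1, 2, 3, 4, 6, 8, 9, 12, 18, 24, 36, 72
Repeated squaring mod 146: 19^1 = 19, 19^2 = 69, 19^4 = 89, 19^8 = 37, 19^16 = 55, 19^32 = 105, 19^64 = 75
Test divisors in increasing order:
  k=1: 19^1 = 19 mod 146
  k=2: 19^2 = 69 mod 146
  k=3: 19^3 = 69 * 19 = 143 mod 146
  k=4: 19^4 = 89 mod 146
  k=6: 19^6 = 89 * 69 = 9 mod 146
  k=8: 19^8 = 37 mod 146
  k=9: 19^9 = 37 * 19 = 119 mod 146
  k=12: 19^12 = 37 * 89 = 81 mod 146
  k=18: 19^18 = 55 * 69 = 145 mod 146
  k=24: 19^24 = 55 * 37 = 137 mod 146
  k=36: 19^36 = 105 * 89 = 1 mod 146  <- first divisor giving 1
Order = 36

36


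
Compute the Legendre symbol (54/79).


p = 79 is prime, so compute (54/79) with the reciprocity algorithm (Jacobi-symbol steps: pull out 2s via (2/n), flip via reciprocity, reduce):
  pull out 2: (2/79) = +1  (since 79 mod 8 = 7)
  reciprocity: (27/79) -> -(79/27)
  reduce: (25/27)
  reciprocity: (25/27) -> +(27/25)
  reduce: (2/25)
  pull out 2: (2/25) = +1  (since 25 mod 8 = 1)
  (1/25) = 1
Product of signs = -1
(54/79) = -1

-1


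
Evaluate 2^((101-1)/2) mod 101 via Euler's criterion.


p = 101 is prime and the exponent is (p-1)/2 = 50, so by Euler's criterion 2^50 = (2/101) = +1 or -1 mod 101.
Compute by square-and-multiply:
  50 = 32 + 16 + 2 (binary 110010)
  Repeated squaring mod 101: 2^1 = 2, 2^2 = 4, 2^4 = 16, 2^8 = 54, 2^16 = 88, 2^32 = 68
  2^50 = 2^32 * 2^16 * 2^2 = 68 * 88 * 4 mod 101
    68 * 88 = 5984 = 25 mod 101
    25 * 4 = 100 = 100 mod 101
  2^50 = 100 mod 101
Result 100 = p - 1 = -1 mod 101: 2 is a quadratic non-residue mod 101. As a residue in [0, p-1] the value is 100.
2^50 mod 101 = 100

100


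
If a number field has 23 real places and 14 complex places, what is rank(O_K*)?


By Dirichlet's unit theorem:
rank = r1 + r2 - 1
= 23 + 14 - 1
= 36

36


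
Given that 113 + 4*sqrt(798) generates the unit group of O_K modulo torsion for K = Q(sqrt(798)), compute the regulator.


epsilon = 113 + 4*sqrt(798)
= 225.9956
R = ln(225.9956)
= 5.4205

5.4205


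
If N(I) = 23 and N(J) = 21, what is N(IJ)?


N(IJ) = N(I) * N(J)
= 23 * 21
= 483

483


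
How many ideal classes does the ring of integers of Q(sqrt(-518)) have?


K = Q(sqrt(-518)). d mod 4 = 2, so D = disc(K) = 4d = -2072
h(K) equals the number of primitive reduced positive-definite forms (a, b, c) = a*x^2 + b*x*y + c*y^2 with b^2 - 4ac = D,
where reduced means |b| <= a <= c, with b >= 0 whenever |b| = a or a = c, and primitive means gcd(a, b, c) = 1.
Reduced forces 3a^2 <= |D| = 2072, so 1 <= a <= 26; b must have the parity of D, and c = (b^2 - D)/(4a) must be an integer >= a.
Enumerate a = 1..26, b in [-a, a]:
  a=1: (1, 0, 518)  [1]
  a=2: (2, 0, 259)  [1]
  a=3: (3, -2, 173), (3, 2, 173)  [2]
  a=4..5: none
  a=6: (6, -4, 87), (6, 4, 87)  [2]
  a=7: (7, 0, 74)  [1]
  a=8: none
  a=9: (9, -4, 58), (9, 4, 58)  [2]
  a=10..13: none
  a=14: (14, 0, 37)  [1]
  a=15..16: none
  a=17: (17, -6, 31), (17, 6, 31)  [2]
  a=18: (18, -4, 29), (18, 4, 29)  [2]
  a=19..20: none
  a=21: (21, -14, 27), (21, 14, 27)  [2]
  a=22..26: none
Total reduced forms: 1 + 1 + 2 + 2 + 1 + 2 + 1 + 2 + 2 + 2 = 16
h = 16

16


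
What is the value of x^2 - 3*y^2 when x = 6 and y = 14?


x^2 - d*y^2
= 6^2 - 3*14^2
= 36 - 588
= -552

-552


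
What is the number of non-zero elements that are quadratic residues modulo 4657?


For prime p, the number of non-zero quadratic residues is (p-1)/2.
= (4657-1)/2
= 2328

2328


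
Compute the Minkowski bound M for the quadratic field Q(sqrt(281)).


d = 281, d mod 4 = 1, so disc(K) = d = 281; |disc(K)| = 281
Real quadratic field, so n = 2, s = r2 = 0, r1 = 2
M = (n!/n^n) * (4/pi)^s * sqrt(|disc(K)|) = (2!/2^2) * (4/pi)^0 * sqrt(281)
= 0.5 * 1.000000 * 16.763055
= 8.3815

8.3815


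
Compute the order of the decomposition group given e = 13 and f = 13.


|D_P| = e * f
= 13 * 13
= 169

169


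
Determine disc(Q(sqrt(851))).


For K = Q(sqrt(d)) with d squarefree: disc(K) = d if d = 1 mod 4, and disc(K) = 4d if d = 2 or 3 mod 4.
Here d = 851, and d mod 4 = 3.
d = 3 mod 4, not 1 (O_K = Z[sqrt(d)]), so disc(K) = 4d = 4 * (851) = 3404

3404


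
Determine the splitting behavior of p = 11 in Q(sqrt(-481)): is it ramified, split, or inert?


K = Q(sqrt(-481)). Since d mod 4 = 3, disc(K) = -1924.
Check p | disc: -1924 mod 11 = 1.
p does not divide disc. Compute Legendre symbol (d/p):
3^((11-1)/2) mod 11 = 1
(d/p) = 1, so p splits: (p) = P*P' with e=1, f=1, g=2.
Therefore p is split.

split


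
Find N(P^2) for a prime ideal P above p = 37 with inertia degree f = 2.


N(P^a) = p^(a*f)
= 37^(2*2)
= 37^4
= 1874161

1874161


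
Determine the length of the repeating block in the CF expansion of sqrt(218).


Run the CF algorithm for sqrt(218).
a_0 = floor(sqrt(218)) = 14; set m_0=0, q_0=1.
Recurrence: m' = q*a - m,  q' = (d - m'^2)/q,  a' = floor((a_0 + m')/q').
  step 1: m=14, q=22, a=1
  step 2: m=8, q=7, a=3
  step 3: m=13, q=7, a=3
  step 4: m=8, q=22, a=1
  step 5: m=14, q=1, a=28
a_5 = 2*a_0 = 28, so the period closes here.
sqrt(218) = [14; 1, 3, 3, 1, 28]
Period length = 5

5


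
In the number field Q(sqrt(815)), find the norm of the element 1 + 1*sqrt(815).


N(a + b*sqrt(d)) = a^2 - d*b^2
= (1)^2 - (815)*(1)^2
= 1 - 815
= -814

-814
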